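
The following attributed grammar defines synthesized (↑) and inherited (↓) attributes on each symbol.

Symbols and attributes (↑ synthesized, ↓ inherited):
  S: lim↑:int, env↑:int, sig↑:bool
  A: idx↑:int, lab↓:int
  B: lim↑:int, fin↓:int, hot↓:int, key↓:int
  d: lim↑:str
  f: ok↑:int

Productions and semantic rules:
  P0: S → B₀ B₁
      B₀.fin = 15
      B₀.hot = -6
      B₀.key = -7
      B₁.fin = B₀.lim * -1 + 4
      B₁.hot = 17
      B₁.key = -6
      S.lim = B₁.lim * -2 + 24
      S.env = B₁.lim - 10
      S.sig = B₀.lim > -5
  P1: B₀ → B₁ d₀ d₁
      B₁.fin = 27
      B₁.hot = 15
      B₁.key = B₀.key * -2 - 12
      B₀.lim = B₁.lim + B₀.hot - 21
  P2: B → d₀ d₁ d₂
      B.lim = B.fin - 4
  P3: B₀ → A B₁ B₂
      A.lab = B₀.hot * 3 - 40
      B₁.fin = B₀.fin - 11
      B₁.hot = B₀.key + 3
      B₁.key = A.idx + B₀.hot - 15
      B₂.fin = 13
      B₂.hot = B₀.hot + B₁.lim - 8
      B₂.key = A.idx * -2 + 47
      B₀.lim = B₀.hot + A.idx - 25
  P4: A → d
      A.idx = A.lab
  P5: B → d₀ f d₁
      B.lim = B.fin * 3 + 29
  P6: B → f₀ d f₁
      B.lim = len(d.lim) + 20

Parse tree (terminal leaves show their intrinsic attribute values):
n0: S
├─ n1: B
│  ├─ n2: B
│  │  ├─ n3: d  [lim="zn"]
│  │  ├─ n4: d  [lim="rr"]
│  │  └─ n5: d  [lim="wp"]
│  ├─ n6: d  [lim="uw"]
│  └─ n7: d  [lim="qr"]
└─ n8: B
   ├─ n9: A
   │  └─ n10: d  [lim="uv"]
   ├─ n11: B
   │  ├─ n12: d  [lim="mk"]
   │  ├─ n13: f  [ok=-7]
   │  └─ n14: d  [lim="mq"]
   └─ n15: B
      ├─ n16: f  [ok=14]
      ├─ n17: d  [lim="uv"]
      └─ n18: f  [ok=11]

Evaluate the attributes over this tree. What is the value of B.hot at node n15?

29

1. n1.fin = 15  [15]
2. n1.hot = -6  [-6]
3. n1.key = -7  [-7]
4. n2.fin = 27  [27]
5. n2.hot = 15  [15]
6. n2.key = 2  [B₀.key * -2 - 12]
7. n3.lim = "zn"  [terminal]
8. n4.lim = "rr"  [terminal]
9. n5.lim = "wp"  [terminal]
10. n2.lim = 23  [B.fin - 4]
11. n6.lim = "uw"  [terminal]
12. n7.lim = "qr"  [terminal]
13. n1.lim = -4  [B₁.lim + B₀.hot - 21]
14. n8.fin = 8  [B₀.lim * -1 + 4]
15. n8.hot = 17  [17]
16. n8.key = -6  [-6]
17. n9.lab = 11  [B₀.hot * 3 - 40]
18. n10.lim = "uv"  [terminal]
19. n9.idx = 11  [A.lab]
20. n11.fin = -3  [B₀.fin - 11]
21. n11.hot = -3  [B₀.key + 3]
22. n11.key = 13  [A.idx + B₀.hot - 15]
23. n12.lim = "mk"  [terminal]
24. n13.ok = -7  [terminal]
25. n14.lim = "mq"  [terminal]
26. n11.lim = 20  [B.fin * 3 + 29]
27. n15.fin = 13  [13]
28. n15.hot = 29  [B₀.hot + B₁.lim - 8]
29. n15.key = 25  [A.idx * -2 + 47]
30. n16.ok = 14  [terminal]
31. n17.lim = "uv"  [terminal]
32. n18.ok = 11  [terminal]
33. n15.lim = 22  [len(d.lim) + 20]
34. n8.lim = 3  [B₀.hot + A.idx - 25]
35. n0.lim = 18  [B₁.lim * -2 + 24]
36. n0.env = -7  [B₁.lim - 10]
37. n0.sig = true  [B₀.lim > -5]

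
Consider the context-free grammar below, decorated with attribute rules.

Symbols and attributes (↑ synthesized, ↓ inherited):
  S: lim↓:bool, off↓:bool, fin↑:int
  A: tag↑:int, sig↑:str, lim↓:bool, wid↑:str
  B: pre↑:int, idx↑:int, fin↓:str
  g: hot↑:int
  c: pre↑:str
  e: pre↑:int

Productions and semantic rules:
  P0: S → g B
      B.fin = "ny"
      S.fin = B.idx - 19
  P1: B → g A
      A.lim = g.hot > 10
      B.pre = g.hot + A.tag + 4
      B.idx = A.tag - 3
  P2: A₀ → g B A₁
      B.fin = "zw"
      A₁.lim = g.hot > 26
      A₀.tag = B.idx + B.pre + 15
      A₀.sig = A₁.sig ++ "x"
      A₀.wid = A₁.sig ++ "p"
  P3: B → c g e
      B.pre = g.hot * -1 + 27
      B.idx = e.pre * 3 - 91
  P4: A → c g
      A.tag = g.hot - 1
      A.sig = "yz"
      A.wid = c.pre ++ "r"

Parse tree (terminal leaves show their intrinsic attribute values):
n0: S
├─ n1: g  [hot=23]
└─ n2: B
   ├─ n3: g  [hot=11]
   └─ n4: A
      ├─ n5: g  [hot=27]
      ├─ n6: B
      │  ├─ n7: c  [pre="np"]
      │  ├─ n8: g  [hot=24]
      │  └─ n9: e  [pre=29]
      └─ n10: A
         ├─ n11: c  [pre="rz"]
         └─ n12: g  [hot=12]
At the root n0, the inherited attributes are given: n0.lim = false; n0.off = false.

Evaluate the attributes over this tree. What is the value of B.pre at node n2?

29

1. n0.lim = false  [given at root]
2. n0.off = false  [given at root]
3. n1.hot = 23  [terminal]
4. n2.fin = "ny"  ["ny"]
5. n3.hot = 11  [terminal]
6. n4.lim = true  [g.hot > 10]
7. n5.hot = 27  [terminal]
8. n6.fin = "zw"  ["zw"]
9. n7.pre = "np"  [terminal]
10. n8.hot = 24  [terminal]
11. n9.pre = 29  [terminal]
12. n6.pre = 3  [g.hot * -1 + 27]
13. n6.idx = -4  [e.pre * 3 - 91]
14. n10.lim = true  [g.hot > 26]
15. n11.pre = "rz"  [terminal]
16. n12.hot = 12  [terminal]
17. n10.tag = 11  [g.hot - 1]
18. n10.sig = "yz"  ["yz"]
19. n10.wid = "rzr"  [c.pre ++ "r"]
20. n4.tag = 14  [B.idx + B.pre + 15]
21. n4.sig = "yzx"  [A₁.sig ++ "x"]
22. n4.wid = "yzp"  [A₁.sig ++ "p"]
23. n2.pre = 29  [g.hot + A.tag + 4]
24. n2.idx = 11  [A.tag - 3]
25. n0.fin = -8  [B.idx - 19]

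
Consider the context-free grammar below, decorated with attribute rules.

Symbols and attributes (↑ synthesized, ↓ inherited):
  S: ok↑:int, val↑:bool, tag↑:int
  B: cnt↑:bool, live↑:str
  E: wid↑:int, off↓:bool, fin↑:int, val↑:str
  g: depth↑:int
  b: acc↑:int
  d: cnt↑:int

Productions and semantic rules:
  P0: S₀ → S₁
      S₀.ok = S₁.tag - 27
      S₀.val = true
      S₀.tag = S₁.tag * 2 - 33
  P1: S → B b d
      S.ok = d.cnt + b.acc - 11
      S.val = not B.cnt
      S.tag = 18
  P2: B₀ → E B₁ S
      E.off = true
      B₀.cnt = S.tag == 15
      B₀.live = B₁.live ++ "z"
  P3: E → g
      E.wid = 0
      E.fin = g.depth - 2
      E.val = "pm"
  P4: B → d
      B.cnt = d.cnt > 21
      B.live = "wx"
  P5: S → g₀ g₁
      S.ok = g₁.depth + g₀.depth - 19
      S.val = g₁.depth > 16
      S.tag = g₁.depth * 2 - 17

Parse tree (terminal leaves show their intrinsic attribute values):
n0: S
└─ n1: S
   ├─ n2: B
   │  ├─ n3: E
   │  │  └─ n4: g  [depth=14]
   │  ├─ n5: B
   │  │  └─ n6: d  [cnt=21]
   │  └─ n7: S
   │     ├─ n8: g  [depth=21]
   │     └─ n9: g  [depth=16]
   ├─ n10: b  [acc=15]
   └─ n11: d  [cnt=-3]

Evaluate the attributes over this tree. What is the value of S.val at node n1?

false

1. n3.off = true  [true]
2. n4.depth = 14  [terminal]
3. n3.wid = 0  [0]
4. n3.fin = 12  [g.depth - 2]
5. n3.val = "pm"  ["pm"]
6. n6.cnt = 21  [terminal]
7. n5.cnt = false  [d.cnt > 21]
8. n5.live = "wx"  ["wx"]
9. n8.depth = 21  [terminal]
10. n9.depth = 16  [terminal]
11. n7.ok = 18  [g₁.depth + g₀.depth - 19]
12. n7.val = false  [g₁.depth > 16]
13. n7.tag = 15  [g₁.depth * 2 - 17]
14. n2.cnt = true  [S.tag == 15]
15. n2.live = "wxz"  [B₁.live ++ "z"]
16. n10.acc = 15  [terminal]
17. n11.cnt = -3  [terminal]
18. n1.ok = 1  [d.cnt + b.acc - 11]
19. n1.val = false  [not B.cnt]
20. n1.tag = 18  [18]
21. n0.ok = -9  [S₁.tag - 27]
22. n0.val = true  [true]
23. n0.tag = 3  [S₁.tag * 2 - 33]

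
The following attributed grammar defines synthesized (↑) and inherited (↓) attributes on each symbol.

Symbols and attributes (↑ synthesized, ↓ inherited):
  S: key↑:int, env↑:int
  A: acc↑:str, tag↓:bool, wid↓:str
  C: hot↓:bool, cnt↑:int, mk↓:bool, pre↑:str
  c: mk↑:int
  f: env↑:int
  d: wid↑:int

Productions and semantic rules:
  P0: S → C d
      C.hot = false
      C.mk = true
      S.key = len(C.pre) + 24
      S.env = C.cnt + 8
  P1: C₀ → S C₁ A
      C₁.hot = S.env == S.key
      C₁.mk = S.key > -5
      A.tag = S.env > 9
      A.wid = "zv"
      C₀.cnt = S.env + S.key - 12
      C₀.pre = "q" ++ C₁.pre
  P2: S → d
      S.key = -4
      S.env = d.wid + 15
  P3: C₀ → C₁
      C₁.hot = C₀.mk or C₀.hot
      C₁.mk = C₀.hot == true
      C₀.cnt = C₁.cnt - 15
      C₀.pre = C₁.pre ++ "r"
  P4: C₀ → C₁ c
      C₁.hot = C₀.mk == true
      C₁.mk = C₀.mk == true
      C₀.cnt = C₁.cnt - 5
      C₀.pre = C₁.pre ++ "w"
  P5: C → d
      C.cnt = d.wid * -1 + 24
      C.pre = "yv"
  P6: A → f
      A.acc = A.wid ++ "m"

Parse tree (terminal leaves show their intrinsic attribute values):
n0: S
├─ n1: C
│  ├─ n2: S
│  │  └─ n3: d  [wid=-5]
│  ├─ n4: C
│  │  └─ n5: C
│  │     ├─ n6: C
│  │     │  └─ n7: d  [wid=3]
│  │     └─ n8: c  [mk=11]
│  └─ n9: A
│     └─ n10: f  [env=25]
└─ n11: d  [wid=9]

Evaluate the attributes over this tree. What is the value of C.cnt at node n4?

1. n1.hot = false  [false]
2. n1.mk = true  [true]
3. n3.wid = -5  [terminal]
4. n2.key = -4  [-4]
5. n2.env = 10  [d.wid + 15]
6. n4.hot = false  [S.env == S.key]
7. n4.mk = true  [S.key > -5]
8. n5.hot = true  [C₀.mk or C₀.hot]
9. n5.mk = false  [C₀.hot == true]
10. n6.hot = false  [C₀.mk == true]
11. n6.mk = false  [C₀.mk == true]
12. n7.wid = 3  [terminal]
13. n6.cnt = 21  [d.wid * -1 + 24]
14. n6.pre = "yv"  ["yv"]
15. n8.mk = 11  [terminal]
16. n5.cnt = 16  [C₁.cnt - 5]
17. n5.pre = "yvw"  [C₁.pre ++ "w"]
18. n4.cnt = 1  [C₁.cnt - 15]
19. n4.pre = "yvwr"  [C₁.pre ++ "r"]
20. n9.tag = true  [S.env > 9]
21. n9.wid = "zv"  ["zv"]
22. n10.env = 25  [terminal]
23. n9.acc = "zvm"  [A.wid ++ "m"]
24. n1.cnt = -6  [S.env + S.key - 12]
25. n1.pre = "qyvwr"  ["q" ++ C₁.pre]
26. n11.wid = 9  [terminal]
27. n0.key = 29  [len(C.pre) + 24]
28. n0.env = 2  [C.cnt + 8]

1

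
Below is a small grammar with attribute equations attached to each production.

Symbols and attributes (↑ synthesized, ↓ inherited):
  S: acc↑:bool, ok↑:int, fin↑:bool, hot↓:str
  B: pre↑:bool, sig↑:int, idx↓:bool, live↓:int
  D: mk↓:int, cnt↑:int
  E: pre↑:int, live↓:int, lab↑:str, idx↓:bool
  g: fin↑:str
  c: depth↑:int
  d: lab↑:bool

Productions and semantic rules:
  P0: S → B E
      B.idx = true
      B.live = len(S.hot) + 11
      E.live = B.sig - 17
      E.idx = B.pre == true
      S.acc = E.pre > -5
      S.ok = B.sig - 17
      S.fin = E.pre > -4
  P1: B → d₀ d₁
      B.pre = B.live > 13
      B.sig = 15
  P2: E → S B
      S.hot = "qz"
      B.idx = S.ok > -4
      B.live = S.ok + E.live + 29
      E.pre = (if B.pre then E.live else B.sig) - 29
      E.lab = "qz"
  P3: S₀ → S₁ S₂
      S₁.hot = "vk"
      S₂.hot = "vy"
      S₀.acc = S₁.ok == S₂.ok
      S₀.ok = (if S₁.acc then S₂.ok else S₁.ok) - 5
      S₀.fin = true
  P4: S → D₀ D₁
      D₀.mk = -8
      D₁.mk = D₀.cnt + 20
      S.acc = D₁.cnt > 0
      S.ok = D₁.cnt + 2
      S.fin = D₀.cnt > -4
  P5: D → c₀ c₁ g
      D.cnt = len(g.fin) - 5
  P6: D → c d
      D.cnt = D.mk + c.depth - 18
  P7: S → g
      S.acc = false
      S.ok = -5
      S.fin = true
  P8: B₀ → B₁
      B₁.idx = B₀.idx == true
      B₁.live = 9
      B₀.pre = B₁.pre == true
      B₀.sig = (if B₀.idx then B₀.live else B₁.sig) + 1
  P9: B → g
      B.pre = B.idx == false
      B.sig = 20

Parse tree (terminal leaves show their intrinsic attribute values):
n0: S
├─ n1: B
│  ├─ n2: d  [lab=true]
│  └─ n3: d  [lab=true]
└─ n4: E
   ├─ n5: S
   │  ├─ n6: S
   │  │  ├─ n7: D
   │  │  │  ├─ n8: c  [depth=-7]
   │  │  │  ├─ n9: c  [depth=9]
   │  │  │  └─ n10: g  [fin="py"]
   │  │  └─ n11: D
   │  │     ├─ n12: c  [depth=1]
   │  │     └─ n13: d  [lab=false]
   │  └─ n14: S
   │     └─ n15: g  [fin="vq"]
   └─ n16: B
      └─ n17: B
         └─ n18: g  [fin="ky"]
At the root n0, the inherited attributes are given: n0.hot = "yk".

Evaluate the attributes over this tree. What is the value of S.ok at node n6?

2

1. n0.hot = "yk"  [given at root]
2. n1.idx = true  [true]
3. n1.live = 13  [len(S.hot) + 11]
4. n2.lab = true  [terminal]
5. n3.lab = true  [terminal]
6. n1.pre = false  [B.live > 13]
7. n1.sig = 15  [15]
8. n4.live = -2  [B.sig - 17]
9. n4.idx = false  [B.pre == true]
10. n5.hot = "qz"  ["qz"]
11. n6.hot = "vk"  ["vk"]
12. n7.mk = -8  [-8]
13. n8.depth = -7  [terminal]
14. n9.depth = 9  [terminal]
15. n10.fin = "py"  [terminal]
16. n7.cnt = -3  [len(g.fin) - 5]
17. n11.mk = 17  [D₀.cnt + 20]
18. n12.depth = 1  [terminal]
19. n13.lab = false  [terminal]
20. n11.cnt = 0  [D.mk + c.depth - 18]
21. n6.acc = false  [D₁.cnt > 0]
22. n6.ok = 2  [D₁.cnt + 2]
23. n6.fin = true  [D₀.cnt > -4]
24. n14.hot = "vy"  ["vy"]
25. n15.fin = "vq"  [terminal]
26. n14.acc = false  [false]
27. n14.ok = -5  [-5]
28. n14.fin = true  [true]
29. n5.acc = false  [S₁.ok == S₂.ok]
30. n5.ok = -3  [(if S₁.acc then S₂.ok else S₁.ok) - 5]
31. n5.fin = true  [true]
32. n16.idx = true  [S.ok > -4]
33. n16.live = 24  [S.ok + E.live + 29]
34. n17.idx = true  [B₀.idx == true]
35. n17.live = 9  [9]
36. n18.fin = "ky"  [terminal]
37. n17.pre = false  [B.idx == false]
38. n17.sig = 20  [20]
39. n16.pre = false  [B₁.pre == true]
40. n16.sig = 25  [(if B₀.idx then B₀.live else B₁.sig) + 1]
41. n4.pre = -4  [(if B.pre then E.live else B.sig) - 29]
42. n4.lab = "qz"  ["qz"]
43. n0.acc = true  [E.pre > -5]
44. n0.ok = -2  [B.sig - 17]
45. n0.fin = false  [E.pre > -4]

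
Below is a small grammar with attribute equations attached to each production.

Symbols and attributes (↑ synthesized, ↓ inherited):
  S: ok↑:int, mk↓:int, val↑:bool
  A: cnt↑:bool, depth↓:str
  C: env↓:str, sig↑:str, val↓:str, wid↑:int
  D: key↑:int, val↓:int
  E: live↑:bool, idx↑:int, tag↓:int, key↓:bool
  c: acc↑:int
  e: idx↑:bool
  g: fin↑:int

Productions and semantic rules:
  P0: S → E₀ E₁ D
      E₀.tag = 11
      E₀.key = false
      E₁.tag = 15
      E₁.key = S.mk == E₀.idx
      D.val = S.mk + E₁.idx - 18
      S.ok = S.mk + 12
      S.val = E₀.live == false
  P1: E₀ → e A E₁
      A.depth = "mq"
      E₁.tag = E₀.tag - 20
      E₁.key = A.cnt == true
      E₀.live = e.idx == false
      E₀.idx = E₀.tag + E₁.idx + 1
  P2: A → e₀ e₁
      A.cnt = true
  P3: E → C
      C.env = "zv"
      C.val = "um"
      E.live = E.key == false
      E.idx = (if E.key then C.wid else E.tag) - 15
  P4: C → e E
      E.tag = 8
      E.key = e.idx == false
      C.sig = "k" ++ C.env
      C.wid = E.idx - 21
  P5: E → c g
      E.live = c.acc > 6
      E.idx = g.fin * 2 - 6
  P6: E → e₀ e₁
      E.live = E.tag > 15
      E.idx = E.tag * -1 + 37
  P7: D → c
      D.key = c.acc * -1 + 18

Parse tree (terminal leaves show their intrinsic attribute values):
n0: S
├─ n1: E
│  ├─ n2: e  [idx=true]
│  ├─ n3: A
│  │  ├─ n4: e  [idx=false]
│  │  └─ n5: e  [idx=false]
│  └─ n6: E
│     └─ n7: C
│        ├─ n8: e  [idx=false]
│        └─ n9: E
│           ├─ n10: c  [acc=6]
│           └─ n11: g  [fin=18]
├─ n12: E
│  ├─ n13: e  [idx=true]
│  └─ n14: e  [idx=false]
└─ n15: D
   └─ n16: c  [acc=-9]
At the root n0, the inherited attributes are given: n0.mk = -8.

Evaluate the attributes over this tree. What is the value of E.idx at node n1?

6

1. n0.mk = -8  [given at root]
2. n1.tag = 11  [11]
3. n1.key = false  [false]
4. n2.idx = true  [terminal]
5. n3.depth = "mq"  ["mq"]
6. n4.idx = false  [terminal]
7. n5.idx = false  [terminal]
8. n3.cnt = true  [true]
9. n6.tag = -9  [E₀.tag - 20]
10. n6.key = true  [A.cnt == true]
11. n7.env = "zv"  ["zv"]
12. n7.val = "um"  ["um"]
13. n8.idx = false  [terminal]
14. n9.tag = 8  [8]
15. n9.key = true  [e.idx == false]
16. n10.acc = 6  [terminal]
17. n11.fin = 18  [terminal]
18. n9.live = false  [c.acc > 6]
19. n9.idx = 30  [g.fin * 2 - 6]
20. n7.sig = "kzv"  ["k" ++ C.env]
21. n7.wid = 9  [E.idx - 21]
22. n6.live = false  [E.key == false]
23. n6.idx = -6  [(if E.key then C.wid else E.tag) - 15]
24. n1.live = false  [e.idx == false]
25. n1.idx = 6  [E₀.tag + E₁.idx + 1]
26. n12.tag = 15  [15]
27. n12.key = false  [S.mk == E₀.idx]
28. n13.idx = true  [terminal]
29. n14.idx = false  [terminal]
30. n12.live = false  [E.tag > 15]
31. n12.idx = 22  [E.tag * -1 + 37]
32. n15.val = -4  [S.mk + E₁.idx - 18]
33. n16.acc = -9  [terminal]
34. n15.key = 27  [c.acc * -1 + 18]
35. n0.ok = 4  [S.mk + 12]
36. n0.val = true  [E₀.live == false]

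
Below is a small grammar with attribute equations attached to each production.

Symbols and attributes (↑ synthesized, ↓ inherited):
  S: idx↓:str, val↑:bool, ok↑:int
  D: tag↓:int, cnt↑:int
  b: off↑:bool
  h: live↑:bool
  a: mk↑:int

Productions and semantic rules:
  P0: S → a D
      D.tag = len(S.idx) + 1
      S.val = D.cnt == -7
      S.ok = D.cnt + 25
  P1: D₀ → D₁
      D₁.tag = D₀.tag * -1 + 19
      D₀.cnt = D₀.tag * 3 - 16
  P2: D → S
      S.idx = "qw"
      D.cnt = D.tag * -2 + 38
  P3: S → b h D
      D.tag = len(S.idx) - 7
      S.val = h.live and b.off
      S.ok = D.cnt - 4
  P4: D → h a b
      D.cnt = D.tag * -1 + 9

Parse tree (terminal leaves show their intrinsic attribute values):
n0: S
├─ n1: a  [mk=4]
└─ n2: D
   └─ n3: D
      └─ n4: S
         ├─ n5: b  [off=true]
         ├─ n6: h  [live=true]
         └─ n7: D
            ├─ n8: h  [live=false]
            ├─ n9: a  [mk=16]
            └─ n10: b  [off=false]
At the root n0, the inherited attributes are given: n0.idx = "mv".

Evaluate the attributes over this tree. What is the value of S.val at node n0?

1. n0.idx = "mv"  [given at root]
2. n1.mk = 4  [terminal]
3. n2.tag = 3  [len(S.idx) + 1]
4. n3.tag = 16  [D₀.tag * -1 + 19]
5. n4.idx = "qw"  ["qw"]
6. n5.off = true  [terminal]
7. n6.live = true  [terminal]
8. n7.tag = -5  [len(S.idx) - 7]
9. n8.live = false  [terminal]
10. n9.mk = 16  [terminal]
11. n10.off = false  [terminal]
12. n7.cnt = 14  [D.tag * -1 + 9]
13. n4.val = true  [h.live and b.off]
14. n4.ok = 10  [D.cnt - 4]
15. n3.cnt = 6  [D.tag * -2 + 38]
16. n2.cnt = -7  [D₀.tag * 3 - 16]
17. n0.val = true  [D.cnt == -7]
18. n0.ok = 18  [D.cnt + 25]

true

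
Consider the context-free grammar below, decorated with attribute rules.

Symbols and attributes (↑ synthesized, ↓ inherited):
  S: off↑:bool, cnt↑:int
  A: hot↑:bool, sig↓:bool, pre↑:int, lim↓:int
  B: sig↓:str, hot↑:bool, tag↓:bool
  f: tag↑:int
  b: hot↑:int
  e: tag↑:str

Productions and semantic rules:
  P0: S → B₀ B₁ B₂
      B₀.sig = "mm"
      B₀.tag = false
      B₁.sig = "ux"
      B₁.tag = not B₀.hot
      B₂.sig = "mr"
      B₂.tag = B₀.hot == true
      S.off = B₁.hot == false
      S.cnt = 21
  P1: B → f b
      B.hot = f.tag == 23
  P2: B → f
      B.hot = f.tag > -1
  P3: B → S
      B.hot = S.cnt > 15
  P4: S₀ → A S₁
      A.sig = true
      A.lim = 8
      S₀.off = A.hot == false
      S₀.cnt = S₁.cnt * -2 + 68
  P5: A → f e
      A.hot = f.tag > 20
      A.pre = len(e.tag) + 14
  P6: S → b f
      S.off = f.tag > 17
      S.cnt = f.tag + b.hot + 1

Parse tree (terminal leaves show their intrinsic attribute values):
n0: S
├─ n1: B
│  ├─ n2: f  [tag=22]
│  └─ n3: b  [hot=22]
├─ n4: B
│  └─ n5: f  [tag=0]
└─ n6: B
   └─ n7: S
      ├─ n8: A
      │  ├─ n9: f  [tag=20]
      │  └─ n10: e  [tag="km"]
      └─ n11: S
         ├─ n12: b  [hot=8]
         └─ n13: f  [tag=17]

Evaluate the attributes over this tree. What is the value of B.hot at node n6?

true

1. n1.sig = "mm"  ["mm"]
2. n1.tag = false  [false]
3. n2.tag = 22  [terminal]
4. n3.hot = 22  [terminal]
5. n1.hot = false  [f.tag == 23]
6. n4.sig = "ux"  ["ux"]
7. n4.tag = true  [not B₀.hot]
8. n5.tag = 0  [terminal]
9. n4.hot = true  [f.tag > -1]
10. n6.sig = "mr"  ["mr"]
11. n6.tag = false  [B₀.hot == true]
12. n8.sig = true  [true]
13. n8.lim = 8  [8]
14. n9.tag = 20  [terminal]
15. n10.tag = "km"  [terminal]
16. n8.hot = false  [f.tag > 20]
17. n8.pre = 16  [len(e.tag) + 14]
18. n12.hot = 8  [terminal]
19. n13.tag = 17  [terminal]
20. n11.off = false  [f.tag > 17]
21. n11.cnt = 26  [f.tag + b.hot + 1]
22. n7.off = true  [A.hot == false]
23. n7.cnt = 16  [S₁.cnt * -2 + 68]
24. n6.hot = true  [S.cnt > 15]
25. n0.off = false  [B₁.hot == false]
26. n0.cnt = 21  [21]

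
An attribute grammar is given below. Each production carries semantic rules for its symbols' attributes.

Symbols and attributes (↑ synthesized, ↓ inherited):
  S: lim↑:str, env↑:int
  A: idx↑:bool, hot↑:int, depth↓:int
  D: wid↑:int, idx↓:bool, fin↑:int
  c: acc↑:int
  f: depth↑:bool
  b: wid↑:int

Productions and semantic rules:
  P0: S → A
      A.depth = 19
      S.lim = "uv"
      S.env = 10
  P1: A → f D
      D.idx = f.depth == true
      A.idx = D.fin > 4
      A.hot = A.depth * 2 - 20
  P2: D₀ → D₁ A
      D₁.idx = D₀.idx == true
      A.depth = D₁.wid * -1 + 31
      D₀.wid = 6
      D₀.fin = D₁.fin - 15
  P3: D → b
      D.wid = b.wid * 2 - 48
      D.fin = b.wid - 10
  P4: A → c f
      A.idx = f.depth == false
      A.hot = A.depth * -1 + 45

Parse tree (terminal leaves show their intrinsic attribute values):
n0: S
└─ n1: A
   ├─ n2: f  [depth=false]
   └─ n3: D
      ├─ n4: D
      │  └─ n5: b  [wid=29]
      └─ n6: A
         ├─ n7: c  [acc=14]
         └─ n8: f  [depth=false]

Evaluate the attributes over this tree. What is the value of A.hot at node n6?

1. n1.depth = 19  [19]
2. n2.depth = false  [terminal]
3. n3.idx = false  [f.depth == true]
4. n4.idx = false  [D₀.idx == true]
5. n5.wid = 29  [terminal]
6. n4.wid = 10  [b.wid * 2 - 48]
7. n4.fin = 19  [b.wid - 10]
8. n6.depth = 21  [D₁.wid * -1 + 31]
9. n7.acc = 14  [terminal]
10. n8.depth = false  [terminal]
11. n6.idx = true  [f.depth == false]
12. n6.hot = 24  [A.depth * -1 + 45]
13. n3.wid = 6  [6]
14. n3.fin = 4  [D₁.fin - 15]
15. n1.idx = false  [D.fin > 4]
16. n1.hot = 18  [A.depth * 2 - 20]
17. n0.lim = "uv"  ["uv"]
18. n0.env = 10  [10]

24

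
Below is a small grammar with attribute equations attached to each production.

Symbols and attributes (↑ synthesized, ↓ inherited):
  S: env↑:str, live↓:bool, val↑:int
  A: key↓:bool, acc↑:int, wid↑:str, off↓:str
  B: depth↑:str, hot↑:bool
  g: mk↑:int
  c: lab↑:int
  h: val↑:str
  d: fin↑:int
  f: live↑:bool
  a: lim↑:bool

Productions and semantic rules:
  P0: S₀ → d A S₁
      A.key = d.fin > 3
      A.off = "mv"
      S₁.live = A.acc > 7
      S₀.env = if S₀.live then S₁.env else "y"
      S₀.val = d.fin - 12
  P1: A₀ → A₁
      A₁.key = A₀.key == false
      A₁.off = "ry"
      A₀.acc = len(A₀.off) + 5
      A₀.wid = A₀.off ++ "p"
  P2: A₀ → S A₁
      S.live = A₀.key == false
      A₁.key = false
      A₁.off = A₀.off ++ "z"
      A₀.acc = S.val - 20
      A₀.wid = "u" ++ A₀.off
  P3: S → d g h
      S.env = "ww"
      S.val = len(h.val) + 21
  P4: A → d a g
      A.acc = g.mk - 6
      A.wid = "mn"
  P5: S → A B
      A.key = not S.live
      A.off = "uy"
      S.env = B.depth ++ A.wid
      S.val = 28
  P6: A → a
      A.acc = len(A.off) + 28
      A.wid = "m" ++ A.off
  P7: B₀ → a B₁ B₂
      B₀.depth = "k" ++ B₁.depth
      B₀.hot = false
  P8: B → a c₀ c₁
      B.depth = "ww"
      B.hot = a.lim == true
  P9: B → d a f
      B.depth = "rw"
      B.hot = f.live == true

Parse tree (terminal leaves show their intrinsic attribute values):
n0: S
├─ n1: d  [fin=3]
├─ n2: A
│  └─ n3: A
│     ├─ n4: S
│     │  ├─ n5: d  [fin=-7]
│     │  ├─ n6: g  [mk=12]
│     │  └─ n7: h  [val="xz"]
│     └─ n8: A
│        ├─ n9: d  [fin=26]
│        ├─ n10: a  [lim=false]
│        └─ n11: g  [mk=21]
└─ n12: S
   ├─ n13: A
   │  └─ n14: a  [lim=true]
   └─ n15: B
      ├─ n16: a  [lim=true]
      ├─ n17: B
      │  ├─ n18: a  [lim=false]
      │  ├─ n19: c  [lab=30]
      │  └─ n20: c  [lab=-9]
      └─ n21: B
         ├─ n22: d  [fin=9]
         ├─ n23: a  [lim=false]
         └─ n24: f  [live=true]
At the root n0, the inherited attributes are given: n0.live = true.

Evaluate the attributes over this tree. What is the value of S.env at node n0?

"kwwmuy"

1. n0.live = true  [given at root]
2. n1.fin = 3  [terminal]
3. n2.key = false  [d.fin > 3]
4. n2.off = "mv"  ["mv"]
5. n3.key = true  [A₀.key == false]
6. n3.off = "ry"  ["ry"]
7. n4.live = false  [A₀.key == false]
8. n5.fin = -7  [terminal]
9. n6.mk = 12  [terminal]
10. n7.val = "xz"  [terminal]
11. n4.env = "ww"  ["ww"]
12. n4.val = 23  [len(h.val) + 21]
13. n8.key = false  [false]
14. n8.off = "ryz"  [A₀.off ++ "z"]
15. n9.fin = 26  [terminal]
16. n10.lim = false  [terminal]
17. n11.mk = 21  [terminal]
18. n8.acc = 15  [g.mk - 6]
19. n8.wid = "mn"  ["mn"]
20. n3.acc = 3  [S.val - 20]
21. n3.wid = "ury"  ["u" ++ A₀.off]
22. n2.acc = 7  [len(A₀.off) + 5]
23. n2.wid = "mvp"  [A₀.off ++ "p"]
24. n12.live = false  [A.acc > 7]
25. n13.key = true  [not S.live]
26. n13.off = "uy"  ["uy"]
27. n14.lim = true  [terminal]
28. n13.acc = 30  [len(A.off) + 28]
29. n13.wid = "muy"  ["m" ++ A.off]
30. n16.lim = true  [terminal]
31. n18.lim = false  [terminal]
32. n19.lab = 30  [terminal]
33. n20.lab = -9  [terminal]
34. n17.depth = "ww"  ["ww"]
35. n17.hot = false  [a.lim == true]
36. n22.fin = 9  [terminal]
37. n23.lim = false  [terminal]
38. n24.live = true  [terminal]
39. n21.depth = "rw"  ["rw"]
40. n21.hot = true  [f.live == true]
41. n15.depth = "kww"  ["k" ++ B₁.depth]
42. n15.hot = false  [false]
43. n12.env = "kwwmuy"  [B.depth ++ A.wid]
44. n12.val = 28  [28]
45. n0.env = "kwwmuy"  [if S₀.live then S₁.env else "y"]
46. n0.val = -9  [d.fin - 12]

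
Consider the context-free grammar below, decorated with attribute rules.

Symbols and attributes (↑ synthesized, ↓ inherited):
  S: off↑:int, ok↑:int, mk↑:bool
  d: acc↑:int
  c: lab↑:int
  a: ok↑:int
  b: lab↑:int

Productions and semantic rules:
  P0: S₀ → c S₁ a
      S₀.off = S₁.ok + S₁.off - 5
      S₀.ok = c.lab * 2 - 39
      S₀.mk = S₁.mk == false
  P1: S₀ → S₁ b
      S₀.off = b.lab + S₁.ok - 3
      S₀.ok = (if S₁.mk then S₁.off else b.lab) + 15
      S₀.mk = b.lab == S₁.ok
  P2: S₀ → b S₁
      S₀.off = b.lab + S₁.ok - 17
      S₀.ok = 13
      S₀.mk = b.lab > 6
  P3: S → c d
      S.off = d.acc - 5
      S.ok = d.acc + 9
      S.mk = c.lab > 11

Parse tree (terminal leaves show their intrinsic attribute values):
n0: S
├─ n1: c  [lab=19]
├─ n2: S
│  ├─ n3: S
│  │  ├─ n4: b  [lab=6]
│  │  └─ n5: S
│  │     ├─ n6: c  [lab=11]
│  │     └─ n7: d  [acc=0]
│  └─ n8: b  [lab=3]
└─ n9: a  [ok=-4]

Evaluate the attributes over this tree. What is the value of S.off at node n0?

1. n1.lab = 19  [terminal]
2. n4.lab = 6  [terminal]
3. n6.lab = 11  [terminal]
4. n7.acc = 0  [terminal]
5. n5.off = -5  [d.acc - 5]
6. n5.ok = 9  [d.acc + 9]
7. n5.mk = false  [c.lab > 11]
8. n3.off = -2  [b.lab + S₁.ok - 17]
9. n3.ok = 13  [13]
10. n3.mk = false  [b.lab > 6]
11. n8.lab = 3  [terminal]
12. n2.off = 13  [b.lab + S₁.ok - 3]
13. n2.ok = 18  [(if S₁.mk then S₁.off else b.lab) + 15]
14. n2.mk = false  [b.lab == S₁.ok]
15. n9.ok = -4  [terminal]
16. n0.off = 26  [S₁.ok + S₁.off - 5]
17. n0.ok = -1  [c.lab * 2 - 39]
18. n0.mk = true  [S₁.mk == false]

26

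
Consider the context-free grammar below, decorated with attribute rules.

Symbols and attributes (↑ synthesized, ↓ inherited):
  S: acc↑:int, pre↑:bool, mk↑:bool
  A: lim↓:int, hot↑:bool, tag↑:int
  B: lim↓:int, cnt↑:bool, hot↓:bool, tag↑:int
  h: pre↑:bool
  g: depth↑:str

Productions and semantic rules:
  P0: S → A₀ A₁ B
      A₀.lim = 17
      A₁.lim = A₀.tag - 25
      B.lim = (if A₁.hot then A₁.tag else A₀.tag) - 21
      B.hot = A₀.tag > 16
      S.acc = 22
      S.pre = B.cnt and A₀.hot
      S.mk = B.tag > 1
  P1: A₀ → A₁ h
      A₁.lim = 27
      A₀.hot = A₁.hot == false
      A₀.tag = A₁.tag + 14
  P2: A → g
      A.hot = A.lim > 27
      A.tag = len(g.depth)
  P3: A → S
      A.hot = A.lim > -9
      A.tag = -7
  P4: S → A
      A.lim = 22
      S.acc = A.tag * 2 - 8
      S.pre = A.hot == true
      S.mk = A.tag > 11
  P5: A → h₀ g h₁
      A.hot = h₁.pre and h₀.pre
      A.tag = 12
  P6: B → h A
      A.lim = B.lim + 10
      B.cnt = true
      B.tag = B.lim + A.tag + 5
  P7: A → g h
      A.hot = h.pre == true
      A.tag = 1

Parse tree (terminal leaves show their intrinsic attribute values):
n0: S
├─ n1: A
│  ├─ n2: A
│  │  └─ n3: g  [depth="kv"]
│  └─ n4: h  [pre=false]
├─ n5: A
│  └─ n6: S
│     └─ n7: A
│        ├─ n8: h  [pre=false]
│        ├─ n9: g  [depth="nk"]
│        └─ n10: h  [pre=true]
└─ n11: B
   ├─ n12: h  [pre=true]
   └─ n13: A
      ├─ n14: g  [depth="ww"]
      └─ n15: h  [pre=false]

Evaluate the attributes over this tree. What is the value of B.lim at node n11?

-5

1. n1.lim = 17  [17]
2. n2.lim = 27  [27]
3. n3.depth = "kv"  [terminal]
4. n2.hot = false  [A.lim > 27]
5. n2.tag = 2  [len(g.depth)]
6. n4.pre = false  [terminal]
7. n1.hot = true  [A₁.hot == false]
8. n1.tag = 16  [A₁.tag + 14]
9. n5.lim = -9  [A₀.tag - 25]
10. n7.lim = 22  [22]
11. n8.pre = false  [terminal]
12. n9.depth = "nk"  [terminal]
13. n10.pre = true  [terminal]
14. n7.hot = false  [h₁.pre and h₀.pre]
15. n7.tag = 12  [12]
16. n6.acc = 16  [A.tag * 2 - 8]
17. n6.pre = false  [A.hot == true]
18. n6.mk = true  [A.tag > 11]
19. n5.hot = false  [A.lim > -9]
20. n5.tag = -7  [-7]
21. n11.lim = -5  [(if A₁.hot then A₁.tag else A₀.tag) - 21]
22. n11.hot = false  [A₀.tag > 16]
23. n12.pre = true  [terminal]
24. n13.lim = 5  [B.lim + 10]
25. n14.depth = "ww"  [terminal]
26. n15.pre = false  [terminal]
27. n13.hot = false  [h.pre == true]
28. n13.tag = 1  [1]
29. n11.cnt = true  [true]
30. n11.tag = 1  [B.lim + A.tag + 5]
31. n0.acc = 22  [22]
32. n0.pre = true  [B.cnt and A₀.hot]
33. n0.mk = false  [B.tag > 1]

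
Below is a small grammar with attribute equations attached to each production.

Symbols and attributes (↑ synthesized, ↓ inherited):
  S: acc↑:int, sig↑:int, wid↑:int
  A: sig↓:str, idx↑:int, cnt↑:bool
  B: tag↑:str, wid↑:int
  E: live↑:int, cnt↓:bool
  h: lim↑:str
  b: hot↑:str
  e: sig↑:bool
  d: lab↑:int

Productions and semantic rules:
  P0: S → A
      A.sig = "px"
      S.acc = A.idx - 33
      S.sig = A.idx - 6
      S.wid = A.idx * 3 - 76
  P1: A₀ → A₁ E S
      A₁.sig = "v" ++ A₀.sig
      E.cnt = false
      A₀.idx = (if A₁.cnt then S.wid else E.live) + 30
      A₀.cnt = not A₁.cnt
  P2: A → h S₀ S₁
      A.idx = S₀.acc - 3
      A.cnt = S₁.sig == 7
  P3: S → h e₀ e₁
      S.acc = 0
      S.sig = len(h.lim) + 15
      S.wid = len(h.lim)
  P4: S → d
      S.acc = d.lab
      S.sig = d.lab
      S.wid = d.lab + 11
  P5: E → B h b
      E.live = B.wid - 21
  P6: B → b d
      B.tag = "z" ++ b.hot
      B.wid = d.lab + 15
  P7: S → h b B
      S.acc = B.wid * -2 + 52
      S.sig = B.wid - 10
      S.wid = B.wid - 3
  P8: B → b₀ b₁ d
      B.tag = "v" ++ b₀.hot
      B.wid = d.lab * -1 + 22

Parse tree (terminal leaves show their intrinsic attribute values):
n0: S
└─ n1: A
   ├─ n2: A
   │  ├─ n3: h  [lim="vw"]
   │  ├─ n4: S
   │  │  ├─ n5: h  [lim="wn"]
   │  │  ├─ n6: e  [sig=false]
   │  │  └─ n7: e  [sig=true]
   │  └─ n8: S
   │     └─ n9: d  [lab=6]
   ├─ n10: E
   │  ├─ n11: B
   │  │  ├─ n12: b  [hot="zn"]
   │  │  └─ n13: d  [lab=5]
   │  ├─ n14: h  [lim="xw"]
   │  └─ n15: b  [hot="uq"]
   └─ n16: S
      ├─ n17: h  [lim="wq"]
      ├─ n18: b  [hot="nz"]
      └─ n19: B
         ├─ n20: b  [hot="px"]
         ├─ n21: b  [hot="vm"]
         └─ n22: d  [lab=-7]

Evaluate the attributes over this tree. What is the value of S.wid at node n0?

11

1. n1.sig = "px"  ["px"]
2. n2.sig = "vpx"  ["v" ++ A₀.sig]
3. n3.lim = "vw"  [terminal]
4. n5.lim = "wn"  [terminal]
5. n6.sig = false  [terminal]
6. n7.sig = true  [terminal]
7. n4.acc = 0  [0]
8. n4.sig = 17  [len(h.lim) + 15]
9. n4.wid = 2  [len(h.lim)]
10. n9.lab = 6  [terminal]
11. n8.acc = 6  [d.lab]
12. n8.sig = 6  [d.lab]
13. n8.wid = 17  [d.lab + 11]
14. n2.idx = -3  [S₀.acc - 3]
15. n2.cnt = false  [S₁.sig == 7]
16. n10.cnt = false  [false]
17. n12.hot = "zn"  [terminal]
18. n13.lab = 5  [terminal]
19. n11.tag = "zzn"  ["z" ++ b.hot]
20. n11.wid = 20  [d.lab + 15]
21. n14.lim = "xw"  [terminal]
22. n15.hot = "uq"  [terminal]
23. n10.live = -1  [B.wid - 21]
24. n17.lim = "wq"  [terminal]
25. n18.hot = "nz"  [terminal]
26. n20.hot = "px"  [terminal]
27. n21.hot = "vm"  [terminal]
28. n22.lab = -7  [terminal]
29. n19.tag = "vpx"  ["v" ++ b₀.hot]
30. n19.wid = 29  [d.lab * -1 + 22]
31. n16.acc = -6  [B.wid * -2 + 52]
32. n16.sig = 19  [B.wid - 10]
33. n16.wid = 26  [B.wid - 3]
34. n1.idx = 29  [(if A₁.cnt then S.wid else E.live) + 30]
35. n1.cnt = true  [not A₁.cnt]
36. n0.acc = -4  [A.idx - 33]
37. n0.sig = 23  [A.idx - 6]
38. n0.wid = 11  [A.idx * 3 - 76]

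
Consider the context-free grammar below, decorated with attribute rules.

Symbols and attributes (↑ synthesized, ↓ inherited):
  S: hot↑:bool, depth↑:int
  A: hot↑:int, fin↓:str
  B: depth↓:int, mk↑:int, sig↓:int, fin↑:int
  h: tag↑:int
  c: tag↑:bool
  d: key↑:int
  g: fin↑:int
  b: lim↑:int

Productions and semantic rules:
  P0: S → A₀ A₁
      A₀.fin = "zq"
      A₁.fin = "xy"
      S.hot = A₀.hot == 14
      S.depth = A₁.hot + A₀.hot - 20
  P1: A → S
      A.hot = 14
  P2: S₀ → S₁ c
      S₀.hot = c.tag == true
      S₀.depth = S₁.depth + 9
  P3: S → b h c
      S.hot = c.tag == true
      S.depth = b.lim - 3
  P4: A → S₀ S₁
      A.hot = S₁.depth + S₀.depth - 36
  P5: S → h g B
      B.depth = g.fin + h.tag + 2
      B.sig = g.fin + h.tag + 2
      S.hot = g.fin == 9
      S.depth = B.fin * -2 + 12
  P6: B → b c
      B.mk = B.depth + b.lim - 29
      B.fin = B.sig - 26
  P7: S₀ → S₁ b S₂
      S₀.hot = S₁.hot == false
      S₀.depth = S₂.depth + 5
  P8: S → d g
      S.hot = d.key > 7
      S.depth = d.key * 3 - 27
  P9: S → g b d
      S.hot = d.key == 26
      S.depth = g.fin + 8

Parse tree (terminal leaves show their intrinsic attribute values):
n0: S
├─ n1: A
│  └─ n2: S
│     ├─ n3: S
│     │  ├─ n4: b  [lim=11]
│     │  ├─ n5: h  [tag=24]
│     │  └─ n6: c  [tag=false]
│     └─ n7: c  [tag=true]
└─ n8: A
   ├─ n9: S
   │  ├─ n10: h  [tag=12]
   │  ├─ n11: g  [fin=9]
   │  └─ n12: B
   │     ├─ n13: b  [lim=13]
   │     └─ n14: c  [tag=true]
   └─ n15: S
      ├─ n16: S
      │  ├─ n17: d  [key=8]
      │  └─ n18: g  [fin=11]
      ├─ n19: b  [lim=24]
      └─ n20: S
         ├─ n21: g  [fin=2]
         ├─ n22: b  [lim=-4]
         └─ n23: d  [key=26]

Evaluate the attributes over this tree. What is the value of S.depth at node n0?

1. n1.fin = "zq"  ["zq"]
2. n4.lim = 11  [terminal]
3. n5.tag = 24  [terminal]
4. n6.tag = false  [terminal]
5. n3.hot = false  [c.tag == true]
6. n3.depth = 8  [b.lim - 3]
7. n7.tag = true  [terminal]
8. n2.hot = true  [c.tag == true]
9. n2.depth = 17  [S₁.depth + 9]
10. n1.hot = 14  [14]
11. n8.fin = "xy"  ["xy"]
12. n10.tag = 12  [terminal]
13. n11.fin = 9  [terminal]
14. n12.depth = 23  [g.fin + h.tag + 2]
15. n12.sig = 23  [g.fin + h.tag + 2]
16. n13.lim = 13  [terminal]
17. n14.tag = true  [terminal]
18. n12.mk = 7  [B.depth + b.lim - 29]
19. n12.fin = -3  [B.sig - 26]
20. n9.hot = true  [g.fin == 9]
21. n9.depth = 18  [B.fin * -2 + 12]
22. n17.key = 8  [terminal]
23. n18.fin = 11  [terminal]
24. n16.hot = true  [d.key > 7]
25. n16.depth = -3  [d.key * 3 - 27]
26. n19.lim = 24  [terminal]
27. n21.fin = 2  [terminal]
28. n22.lim = -4  [terminal]
29. n23.key = 26  [terminal]
30. n20.hot = true  [d.key == 26]
31. n20.depth = 10  [g.fin + 8]
32. n15.hot = false  [S₁.hot == false]
33. n15.depth = 15  [S₂.depth + 5]
34. n8.hot = -3  [S₁.depth + S₀.depth - 36]
35. n0.hot = true  [A₀.hot == 14]
36. n0.depth = -9  [A₁.hot + A₀.hot - 20]

-9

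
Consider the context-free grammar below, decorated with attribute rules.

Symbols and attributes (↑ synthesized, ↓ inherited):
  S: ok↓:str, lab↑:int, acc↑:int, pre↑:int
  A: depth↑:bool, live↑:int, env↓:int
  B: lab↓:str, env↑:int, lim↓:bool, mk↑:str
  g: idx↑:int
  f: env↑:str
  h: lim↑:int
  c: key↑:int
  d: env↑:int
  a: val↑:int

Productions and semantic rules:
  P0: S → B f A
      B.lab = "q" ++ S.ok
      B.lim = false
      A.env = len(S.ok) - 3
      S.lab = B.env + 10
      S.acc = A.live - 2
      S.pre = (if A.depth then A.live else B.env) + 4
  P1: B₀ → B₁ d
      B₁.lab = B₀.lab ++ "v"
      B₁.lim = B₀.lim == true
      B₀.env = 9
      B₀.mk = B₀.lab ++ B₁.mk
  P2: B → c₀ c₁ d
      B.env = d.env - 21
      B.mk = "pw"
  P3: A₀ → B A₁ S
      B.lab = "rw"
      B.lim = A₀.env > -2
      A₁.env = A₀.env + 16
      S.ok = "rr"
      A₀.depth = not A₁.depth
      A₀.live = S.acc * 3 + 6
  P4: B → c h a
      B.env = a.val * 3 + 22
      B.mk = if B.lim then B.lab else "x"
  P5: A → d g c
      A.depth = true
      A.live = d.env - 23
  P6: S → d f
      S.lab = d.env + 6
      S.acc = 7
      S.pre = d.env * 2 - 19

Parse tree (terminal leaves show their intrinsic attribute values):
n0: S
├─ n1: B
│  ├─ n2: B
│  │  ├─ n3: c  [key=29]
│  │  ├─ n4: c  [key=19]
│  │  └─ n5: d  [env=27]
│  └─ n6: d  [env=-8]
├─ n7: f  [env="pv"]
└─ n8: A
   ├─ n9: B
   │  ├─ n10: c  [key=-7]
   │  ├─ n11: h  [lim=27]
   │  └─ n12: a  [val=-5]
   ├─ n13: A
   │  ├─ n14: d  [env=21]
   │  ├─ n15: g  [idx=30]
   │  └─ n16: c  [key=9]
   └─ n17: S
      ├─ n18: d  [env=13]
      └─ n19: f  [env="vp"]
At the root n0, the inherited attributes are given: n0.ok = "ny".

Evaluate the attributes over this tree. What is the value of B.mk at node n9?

1. n0.ok = "ny"  [given at root]
2. n1.lab = "qny"  ["q" ++ S.ok]
3. n1.lim = false  [false]
4. n2.lab = "qnyv"  [B₀.lab ++ "v"]
5. n2.lim = false  [B₀.lim == true]
6. n3.key = 29  [terminal]
7. n4.key = 19  [terminal]
8. n5.env = 27  [terminal]
9. n2.env = 6  [d.env - 21]
10. n2.mk = "pw"  ["pw"]
11. n6.env = -8  [terminal]
12. n1.env = 9  [9]
13. n1.mk = "qnypw"  [B₀.lab ++ B₁.mk]
14. n7.env = "pv"  [terminal]
15. n8.env = -1  [len(S.ok) - 3]
16. n9.lab = "rw"  ["rw"]
17. n9.lim = true  [A₀.env > -2]
18. n10.key = -7  [terminal]
19. n11.lim = 27  [terminal]
20. n12.val = -5  [terminal]
21. n9.env = 7  [a.val * 3 + 22]
22. n9.mk = "rw"  [if B.lim then B.lab else "x"]
23. n13.env = 15  [A₀.env + 16]
24. n14.env = 21  [terminal]
25. n15.idx = 30  [terminal]
26. n16.key = 9  [terminal]
27. n13.depth = true  [true]
28. n13.live = -2  [d.env - 23]
29. n17.ok = "rr"  ["rr"]
30. n18.env = 13  [terminal]
31. n19.env = "vp"  [terminal]
32. n17.lab = 19  [d.env + 6]
33. n17.acc = 7  [7]
34. n17.pre = 7  [d.env * 2 - 19]
35. n8.depth = false  [not A₁.depth]
36. n8.live = 27  [S.acc * 3 + 6]
37. n0.lab = 19  [B.env + 10]
38. n0.acc = 25  [A.live - 2]
39. n0.pre = 13  [(if A.depth then A.live else B.env) + 4]

"rw"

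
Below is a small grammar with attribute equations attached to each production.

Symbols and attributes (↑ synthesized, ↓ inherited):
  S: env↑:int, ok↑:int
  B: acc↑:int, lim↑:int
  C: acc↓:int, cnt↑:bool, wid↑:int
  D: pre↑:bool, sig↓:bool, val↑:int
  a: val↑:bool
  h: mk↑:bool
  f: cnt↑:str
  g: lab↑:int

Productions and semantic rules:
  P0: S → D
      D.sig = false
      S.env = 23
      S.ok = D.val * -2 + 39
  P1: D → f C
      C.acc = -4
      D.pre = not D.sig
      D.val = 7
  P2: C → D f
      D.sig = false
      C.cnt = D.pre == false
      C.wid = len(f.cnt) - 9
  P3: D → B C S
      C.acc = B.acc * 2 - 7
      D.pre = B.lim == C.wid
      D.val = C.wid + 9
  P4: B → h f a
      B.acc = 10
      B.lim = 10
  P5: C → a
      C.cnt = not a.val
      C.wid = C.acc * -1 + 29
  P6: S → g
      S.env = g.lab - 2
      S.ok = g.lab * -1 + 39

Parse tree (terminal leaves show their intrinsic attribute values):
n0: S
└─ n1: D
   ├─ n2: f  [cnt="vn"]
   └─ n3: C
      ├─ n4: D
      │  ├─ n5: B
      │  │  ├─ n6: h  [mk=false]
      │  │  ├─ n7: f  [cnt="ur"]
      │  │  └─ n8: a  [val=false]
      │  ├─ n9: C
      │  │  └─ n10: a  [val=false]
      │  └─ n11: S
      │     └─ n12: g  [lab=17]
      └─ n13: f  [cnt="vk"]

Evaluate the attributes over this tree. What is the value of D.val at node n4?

1. n1.sig = false  [false]
2. n2.cnt = "vn"  [terminal]
3. n3.acc = -4  [-4]
4. n4.sig = false  [false]
5. n6.mk = false  [terminal]
6. n7.cnt = "ur"  [terminal]
7. n8.val = false  [terminal]
8. n5.acc = 10  [10]
9. n5.lim = 10  [10]
10. n9.acc = 13  [B.acc * 2 - 7]
11. n10.val = false  [terminal]
12. n9.cnt = true  [not a.val]
13. n9.wid = 16  [C.acc * -1 + 29]
14. n12.lab = 17  [terminal]
15. n11.env = 15  [g.lab - 2]
16. n11.ok = 22  [g.lab * -1 + 39]
17. n4.pre = false  [B.lim == C.wid]
18. n4.val = 25  [C.wid + 9]
19. n13.cnt = "vk"  [terminal]
20. n3.cnt = true  [D.pre == false]
21. n3.wid = -7  [len(f.cnt) - 9]
22. n1.pre = true  [not D.sig]
23. n1.val = 7  [7]
24. n0.env = 23  [23]
25. n0.ok = 25  [D.val * -2 + 39]

25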